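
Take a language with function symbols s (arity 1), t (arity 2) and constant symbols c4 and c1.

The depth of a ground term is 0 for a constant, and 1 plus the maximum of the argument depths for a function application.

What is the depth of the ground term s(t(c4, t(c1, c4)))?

depth(t(c1, c4)) = 1 + max(0, 0) = 1
depth(t(c4, t(c1, c4))) = 1 + max(0, 1) = 2
depth(s(t(c4, t(c1, c4)))) = 1 + depth(t(c4, t(c1, c4))) = 1 + 2 = 3

3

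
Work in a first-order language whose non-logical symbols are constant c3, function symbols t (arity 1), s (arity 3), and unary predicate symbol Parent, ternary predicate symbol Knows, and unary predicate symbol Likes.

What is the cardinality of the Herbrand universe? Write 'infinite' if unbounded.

infinite

The signature has at least one function symbol (t, arity 1) and at least one constant (c3).
Iterating t gives infinitely many distinct ground terms: c3, t(c3), t(t(c3)), ...
So the Herbrand universe is infinite.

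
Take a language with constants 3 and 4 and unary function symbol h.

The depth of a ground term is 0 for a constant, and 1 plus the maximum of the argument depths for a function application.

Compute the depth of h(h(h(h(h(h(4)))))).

depth(h(4)) = 1 + depth(4) = 1 + 0 = 1
depth(h(h(4))) = 1 + depth(h(4)) = 1 + 1 = 2
depth(h(h(h(4)))) = 1 + depth(h(h(4))) = 1 + 2 = 3
depth(h(h(h(h(4))))) = 1 + depth(h(h(h(4)))) = 1 + 3 = 4
depth(h(h(h(h(h(4)))))) = 1 + depth(h(h(h(h(4))))) = 1 + 4 = 5
depth(h(h(h(h(h(h(4))))))) = 1 + depth(h(h(h(h(h(4)))))) = 1 + 5 = 6

6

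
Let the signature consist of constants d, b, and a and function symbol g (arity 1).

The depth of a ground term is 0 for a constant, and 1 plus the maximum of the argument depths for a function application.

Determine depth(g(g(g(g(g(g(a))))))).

6

depth(g(a)) = 1 + depth(a) = 1 + 0 = 1
depth(g(g(a))) = 1 + depth(g(a)) = 1 + 1 = 2
depth(g(g(g(a)))) = 1 + depth(g(g(a))) = 1 + 2 = 3
depth(g(g(g(g(a))))) = 1 + depth(g(g(g(a)))) = 1 + 3 = 4
depth(g(g(g(g(g(a)))))) = 1 + depth(g(g(g(g(a))))) = 1 + 4 = 5
depth(g(g(g(g(g(g(a))))))) = 1 + depth(g(g(g(g(g(a)))))) = 1 + 5 = 6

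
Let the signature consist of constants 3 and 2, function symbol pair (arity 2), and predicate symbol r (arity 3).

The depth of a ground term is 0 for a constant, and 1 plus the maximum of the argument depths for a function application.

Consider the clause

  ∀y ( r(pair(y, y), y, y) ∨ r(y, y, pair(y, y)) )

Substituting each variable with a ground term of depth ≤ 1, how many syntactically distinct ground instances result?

6

Ground terms of depth ≤ 1:
  Let N_k = |{terms of depth ≤ k}|. Then N_0 = 2 and N_k = 2 + N_{k-1}^2 for k ≥ 1 (one summand per function symbol, arity giving the exponent).
  N_0 = 2
  N_1 = 2 + 2^2 = 6
  Explicitly: 3, 2, pair(3, 3), pair(3, 2), pair(2, 3), pair(2, 2).
So there are 6 ground terms available for substitution.
The variable y ranges independently over the available ground terms, and distinct assignments produce distinct instances.
Number of ground instances = 6.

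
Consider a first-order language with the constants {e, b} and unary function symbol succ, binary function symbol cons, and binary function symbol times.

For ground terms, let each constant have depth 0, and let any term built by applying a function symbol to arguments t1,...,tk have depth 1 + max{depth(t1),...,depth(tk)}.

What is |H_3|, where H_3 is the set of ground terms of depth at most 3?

182712

If N_k denotes the number of depth-≤k ground terms, the 2 constants give N_0 = 2, and each function symbol of arity r contributes N_{k-1}^r new terms at level k: N_k = 2 + N_{k-1} + N_{k-1}^2 + N_{k-1}^2.
N_0 = 2
N_1 = 2 + 2 + 2^2 + 2^2 = 12
N_2 = 2 + 12 + 12^2 + 12^2 = 302
N_3 = 2 + 302 + 302^2 + 302^2 = 182712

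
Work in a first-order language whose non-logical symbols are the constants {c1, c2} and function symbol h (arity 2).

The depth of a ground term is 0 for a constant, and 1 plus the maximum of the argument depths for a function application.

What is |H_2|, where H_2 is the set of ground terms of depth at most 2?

38

Write N_k for the number of ground terms of depth ≤ k. A term of depth ≤ k is either a constant or a function symbol applied to arguments of depth ≤ k−1, so N_k = 2 + N_{k-1}^2.
N_0 = 2
N_1 = 2 + 2^2 = 6
N_2 = 2 + 6^2 = 38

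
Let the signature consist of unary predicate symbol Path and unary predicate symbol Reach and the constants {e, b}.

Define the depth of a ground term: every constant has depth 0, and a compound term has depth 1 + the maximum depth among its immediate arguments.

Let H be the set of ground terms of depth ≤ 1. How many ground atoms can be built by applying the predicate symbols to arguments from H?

4

First count ground terms of depth ≤ 1.
With no function symbols every ground term is a constant, so there are exactly 2 ground terms at every depth bound.
N_0 = 2
N_1 = 2
So |H| = 2.
For each predicate symbol, the number of ground atoms is |H| raised to its arity; summing:
  Path: 2;  Reach: 2
Total ground atoms: 2 + 2 = 4.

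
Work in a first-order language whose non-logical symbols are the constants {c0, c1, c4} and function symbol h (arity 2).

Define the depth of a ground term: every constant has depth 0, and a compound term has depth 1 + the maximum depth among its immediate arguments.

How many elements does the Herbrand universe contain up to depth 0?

Let N_k = |{terms of depth ≤ k}|. Then N_0 = 3 and N_k = 3 + N_{k-1}^2 for k ≥ 1 (one summand per function symbol, arity giving the exponent).
N_0 = 3

3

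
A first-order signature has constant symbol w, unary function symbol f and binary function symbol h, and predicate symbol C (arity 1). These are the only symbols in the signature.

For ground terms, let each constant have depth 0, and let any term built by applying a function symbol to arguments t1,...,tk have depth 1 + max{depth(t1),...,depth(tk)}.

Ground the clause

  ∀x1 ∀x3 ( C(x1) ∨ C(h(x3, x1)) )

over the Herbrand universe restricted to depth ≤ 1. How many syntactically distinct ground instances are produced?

Ground terms of depth ≤ 1:
  If N_k denotes the number of depth-≤k ground terms, the 1 constant gives N_0 = 1, and each function symbol of arity r contributes N_{k-1}^r new terms at level k: N_k = 1 + N_{k-1} + N_{k-1}^2.
  N_0 = 1
  N_1 = 1 + 1 + 1^2 = 3
  Explicitly: w, f(w), h(w, w).
So there are 3 ground terms available for substitution.
Each of x1, x3 ranges independently over the available ground terms, and distinct assignments produce distinct instances.
Number of ground instances = 3^2 = 9.

9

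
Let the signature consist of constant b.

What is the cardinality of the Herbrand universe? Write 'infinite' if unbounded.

1

There are no function symbols, so the only ground term is the single constant.
The Herbrand universe is {b}, finite with 1 element.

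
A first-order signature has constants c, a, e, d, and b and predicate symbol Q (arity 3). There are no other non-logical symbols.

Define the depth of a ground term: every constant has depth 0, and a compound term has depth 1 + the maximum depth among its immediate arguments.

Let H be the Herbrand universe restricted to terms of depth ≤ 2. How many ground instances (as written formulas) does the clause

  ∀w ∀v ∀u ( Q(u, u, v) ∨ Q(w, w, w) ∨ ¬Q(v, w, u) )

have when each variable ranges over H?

125

Ground terms of depth ≤ 2:
  With no function symbols every ground term is a constant, so there are exactly 5 ground terms at every depth bound.
  N_0 = 5
  N_1 = 5
  N_2 = 5
  Explicitly: c, a, e, d, b.
So there are 5 ground terms available for substitution.
The body mentions every one of the 3 quantified variables; since ground terms form a free algebra, no two substitutions collapse to the same formula.
Number of ground instances = 5^3 = 125.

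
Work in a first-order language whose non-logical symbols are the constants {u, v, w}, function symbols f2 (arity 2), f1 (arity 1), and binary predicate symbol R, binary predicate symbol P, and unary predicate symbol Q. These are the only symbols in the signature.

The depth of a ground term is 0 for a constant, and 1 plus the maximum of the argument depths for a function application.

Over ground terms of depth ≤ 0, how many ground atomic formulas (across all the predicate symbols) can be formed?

First count ground terms of depth ≤ 0.
If N_k denotes the number of depth-≤k ground terms, the 3 constants give N_0 = 3, and each function symbol of arity r contributes N_{k-1}^r new terms at level k: N_k = 3 + N_{k-1}^2 + N_{k-1}.
N_0 = 3
So |H| = 3.
A ground atom is a predicate applied to a tuple of terms from H, so the count is the sum over predicates of |H|^arity:
  R: 3^2 = 9;  P: 3^2 = 9;  Q: 3
Total ground atoms: 9 + 9 + 3 = 21.

21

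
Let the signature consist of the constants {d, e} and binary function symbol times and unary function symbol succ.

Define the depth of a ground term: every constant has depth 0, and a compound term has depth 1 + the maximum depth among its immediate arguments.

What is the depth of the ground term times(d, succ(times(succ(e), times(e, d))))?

depth(succ(e)) = 1 + depth(e) = 1 + 0 = 1
depth(times(e, d)) = 1 + max(0, 0) = 1
depth(times(succ(e), times(e, d))) = 1 + max(1, 1) = 2
depth(succ(times(succ(e), times(e, d)))) = 1 + depth(times(succ(e), times(e, d))) = 1 + 2 = 3
depth(times(d, succ(times(succ(e), times(e, d))))) = 1 + max(0, 3) = 4

4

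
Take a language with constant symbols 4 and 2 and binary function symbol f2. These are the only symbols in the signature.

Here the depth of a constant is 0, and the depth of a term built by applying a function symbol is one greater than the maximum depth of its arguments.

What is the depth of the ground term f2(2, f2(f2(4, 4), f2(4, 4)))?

3

depth(f2(4, 4)) = 1 + max(0, 0) = 1
depth(f2(f2(4, 4), f2(4, 4))) = 1 + max(1, 1) = 2
depth(f2(2, f2(f2(4, 4), f2(4, 4)))) = 1 + max(0, 2) = 3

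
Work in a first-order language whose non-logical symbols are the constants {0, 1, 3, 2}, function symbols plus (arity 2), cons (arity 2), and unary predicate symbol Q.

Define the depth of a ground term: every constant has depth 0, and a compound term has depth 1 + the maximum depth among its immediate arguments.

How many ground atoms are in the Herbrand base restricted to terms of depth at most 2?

First count ground terms of depth ≤ 2.
Let N_k count ground terms of depth at most k. Each non-constant term of depth ≤ k is some function symbol applied to depth-≤(k−1) arguments, giving N_k = 4 + N_{k-1}^2 + N_{k-1}^2.
N_0 = 4
N_1 = 4 + 4^2 + 4^2 = 36
N_2 = 4 + 36^2 + 36^2 = 2596
So |H| = 2596.
Ground atoms are formed by filling each argument slot of a predicate with a term from H, so an r-ary predicate gives |H|^r atoms:
  Q: 2596
Total ground atoms: 2596.

2596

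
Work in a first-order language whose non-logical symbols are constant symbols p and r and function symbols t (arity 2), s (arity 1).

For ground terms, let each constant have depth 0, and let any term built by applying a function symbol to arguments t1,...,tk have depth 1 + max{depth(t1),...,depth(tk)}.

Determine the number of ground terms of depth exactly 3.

5478

Let N_k = |{terms of depth ≤ k}|. Then N_0 = 2 and N_k = 2 + N_{k-1}^2 + N_{k-1} for k ≥ 1 (one summand per function symbol, arity giving the exponent).
N_0 = 2
N_1 = 2 + 2^2 + 2 = 8
N_2 = 2 + 8^2 + 8 = 74
N_3 = 2 + 74^2 + 74 = 5552
Terms of depth exactly 3: N_3 − N_2 = 5552 − 74 = 5478.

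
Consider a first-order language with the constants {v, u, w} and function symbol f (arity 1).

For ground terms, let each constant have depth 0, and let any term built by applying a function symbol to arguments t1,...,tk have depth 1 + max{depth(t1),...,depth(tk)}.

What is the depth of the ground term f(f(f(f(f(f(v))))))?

6

depth(f(v)) = 1 + depth(v) = 1 + 0 = 1
depth(f(f(v))) = 1 + depth(f(v)) = 1 + 1 = 2
depth(f(f(f(v)))) = 1 + depth(f(f(v))) = 1 + 2 = 3
depth(f(f(f(f(v))))) = 1 + depth(f(f(f(v)))) = 1 + 3 = 4
depth(f(f(f(f(f(v)))))) = 1 + depth(f(f(f(f(v))))) = 1 + 4 = 5
depth(f(f(f(f(f(f(v))))))) = 1 + depth(f(f(f(f(f(v)))))) = 1 + 5 = 6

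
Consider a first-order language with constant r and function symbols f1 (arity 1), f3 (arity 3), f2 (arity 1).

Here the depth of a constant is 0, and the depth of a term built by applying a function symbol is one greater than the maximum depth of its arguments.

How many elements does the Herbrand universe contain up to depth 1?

4

Let N_k count ground terms of depth at most k. Each non-constant term of depth ≤ k is some function symbol applied to depth-≤(k−1) arguments, giving N_k = 1 + N_{k-1} + N_{k-1}^3 + N_{k-1}.
N_0 = 1
N_1 = 1 + 1 + 1^3 + 1 = 4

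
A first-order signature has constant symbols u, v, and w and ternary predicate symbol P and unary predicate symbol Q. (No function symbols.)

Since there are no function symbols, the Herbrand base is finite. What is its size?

30

With no function symbols, the Herbrand universe is just the 3 constants.
Ground atoms per predicate: P: 3^3 = 27, Q: 3.
Herbrand base size = 27 + 3 = 30.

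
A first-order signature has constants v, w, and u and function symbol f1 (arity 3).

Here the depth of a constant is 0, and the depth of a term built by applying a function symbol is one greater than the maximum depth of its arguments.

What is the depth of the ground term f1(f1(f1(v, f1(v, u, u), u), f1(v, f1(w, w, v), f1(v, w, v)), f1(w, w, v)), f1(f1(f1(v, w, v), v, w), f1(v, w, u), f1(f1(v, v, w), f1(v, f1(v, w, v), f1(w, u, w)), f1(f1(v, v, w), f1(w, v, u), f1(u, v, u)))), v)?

5

depth(f1(v, u, u)) = 1 + max(0, 0, 0) = 1
depth(f1(v, f1(v, u, u), u)) = 1 + max(0, 1, 0) = 2
depth(f1(w, w, v)) = 1 + max(0, 0, 0) = 1
depth(f1(v, w, v)) = 1 + max(0, 0, 0) = 1
depth(f1(v, f1(w, w, v), f1(v, w, v))) = 1 + max(0, 1, 1) = 2
depth(f1(f1(v, f1(v, u, u), u), f1(v, f1(w, w, v), f1(v, w, v)), f1(w, w, v))) = 1 + max(2, 2, 1) = 3
depth(f1(f1(v, w, v), v, w)) = 1 + max(1, 0, 0) = 2
depth(f1(v, w, u)) = 1 + max(0, 0, 0) = 1
depth(f1(v, v, w)) = 1 + max(0, 0, 0) = 1
depth(f1(w, u, w)) = 1 + max(0, 0, 0) = 1
depth(f1(v, f1(v, w, v), f1(w, u, w))) = 1 + max(0, 1, 1) = 2
depth(f1(w, v, u)) = 1 + max(0, 0, 0) = 1
depth(f1(u, v, u)) = 1 + max(0, 0, 0) = 1
depth(f1(f1(v, v, w), f1(w, v, u), f1(u, v, u))) = 1 + max(1, 1, 1) = 2
depth(f1(f1(v, v, w), f1(v, f1(v, w, v), f1(w, u, w)), f1(f1(v, v, w), f1(w, v, u), f1(u, v, u)))) = 1 + max(1, 2, 2) = 3
depth(f1(f1(f1(v, w, v), v, w), f1(v, w, u), f1(f1(v, v, w), f1(v, f1(v, w, v), f1(w, u, w)), f1(f1(v, v, w), f1(w, v, u), f1(u, v, u))))) = 1 + max(2, 1, 3) = 4
depth(f1(f1(f1(v, f1(v, u, u), u), f1(v, f1(w, w, v), f1(v, w, v)), f1(w, w, v)), f1(f1(f1(v, w, v), v, w), f1(v, w, u), f1(f1(v, v, w), f1(v, f1(v, w, v), f1(w, u, w)), f1(f1(v, v, w), f1(w, v, u), f1(u, v, u)))), v)) = 1 + max(3, 4, 0) = 5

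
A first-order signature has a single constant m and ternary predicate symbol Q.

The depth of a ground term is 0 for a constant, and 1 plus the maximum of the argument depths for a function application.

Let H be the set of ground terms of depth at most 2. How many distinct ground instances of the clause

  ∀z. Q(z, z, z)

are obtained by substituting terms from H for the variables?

1

Ground terms of depth ≤ 2:
  With no function symbols every ground term is a constant, so there is exactly 1 ground term at every depth bound.
  N_0 = 1
  N_1 = 1
  N_2 = 1
So there is exactly 1 ground term available for substitution.
The body mentions the single quantified variable z; since ground terms form a free algebra, no two substitutions collapse to the same formula.
Number of ground instances = 1.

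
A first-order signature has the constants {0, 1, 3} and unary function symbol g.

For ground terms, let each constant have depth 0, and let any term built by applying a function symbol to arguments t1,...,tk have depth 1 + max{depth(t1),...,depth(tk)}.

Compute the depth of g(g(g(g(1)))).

4

depth(g(1)) = 1 + depth(1) = 1 + 0 = 1
depth(g(g(1))) = 1 + depth(g(1)) = 1 + 1 = 2
depth(g(g(g(1)))) = 1 + depth(g(g(1))) = 1 + 2 = 3
depth(g(g(g(g(1))))) = 1 + depth(g(g(g(1)))) = 1 + 3 = 4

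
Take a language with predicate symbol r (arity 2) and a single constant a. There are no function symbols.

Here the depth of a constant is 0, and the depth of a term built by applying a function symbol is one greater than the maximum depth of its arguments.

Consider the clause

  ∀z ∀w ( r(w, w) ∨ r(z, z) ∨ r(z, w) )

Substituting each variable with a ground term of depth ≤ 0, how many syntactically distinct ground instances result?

Ground terms of depth ≤ 0:
  With no function symbols every ground term is a constant, so there is exactly 1 ground term at every depth bound.
  N_0 = 1
  Explicitly: a.
So there is exactly 1 ground term available for substitution.
The body mentions every one of the 2 quantified variables; since ground terms form a free algebra, no two substitutions collapse to the same formula.
Number of ground instances = 1^2 = 1.

1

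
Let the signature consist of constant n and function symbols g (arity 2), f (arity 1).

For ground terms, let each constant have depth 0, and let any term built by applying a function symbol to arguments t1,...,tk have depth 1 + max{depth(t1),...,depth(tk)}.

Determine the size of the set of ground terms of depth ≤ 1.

3

If N_k denotes the number of depth-≤k ground terms, the 1 constant gives N_0 = 1, and each function symbol of arity r contributes N_{k-1}^r new terms at level k: N_k = 1 + N_{k-1}^2 + N_{k-1}.
N_0 = 1
N_1 = 1 + 1^2 + 1 = 3
Explicitly: n, g(n, n), f(n).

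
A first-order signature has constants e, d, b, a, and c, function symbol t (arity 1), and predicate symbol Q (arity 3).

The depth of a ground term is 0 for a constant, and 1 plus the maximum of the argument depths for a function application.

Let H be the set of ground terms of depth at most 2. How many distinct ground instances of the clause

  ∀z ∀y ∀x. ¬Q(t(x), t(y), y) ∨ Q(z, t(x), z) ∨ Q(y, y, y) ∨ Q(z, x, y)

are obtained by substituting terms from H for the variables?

3375

Ground terms of depth ≤ 2:
  Let N_k = |{terms of depth ≤ k}|. Then N_0 = 5 and N_k = 5 + N_{k-1} for k ≥ 1 (one summand per function symbol, arity giving the exponent).
  N_0 = 5
  N_1 = 5 + 5 = 10
  N_2 = 5 + 10 = 15
So there are 15 ground terms available for substitution.
The body mentions every one of the 3 quantified variables; since ground terms form a free algebra, no two substitutions collapse to the same formula.
Number of ground instances = 15^3 = 3375.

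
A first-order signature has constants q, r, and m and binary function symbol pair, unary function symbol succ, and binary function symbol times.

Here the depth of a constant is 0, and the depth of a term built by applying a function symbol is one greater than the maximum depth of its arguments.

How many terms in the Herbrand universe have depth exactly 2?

Let N_k count ground terms of depth at most k. Each non-constant term of depth ≤ k is some function symbol applied to depth-≤(k−1) arguments, giving N_k = 3 + N_{k-1}^2 + N_{k-1} + N_{k-1}^2.
N_0 = 3
N_1 = 3 + 3^2 + 3 + 3^2 = 24
N_2 = 3 + 24^2 + 24 + 24^2 = 1179
Terms of depth exactly 2: N_2 − N_1 = 1179 − 24 = 1155.

1155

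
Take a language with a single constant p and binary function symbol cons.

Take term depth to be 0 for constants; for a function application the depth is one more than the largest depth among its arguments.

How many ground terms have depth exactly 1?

Count level by level. With function symbols cons/2, the terms of depth ≤ k are the 1 constant together with each function applied to depth-≤(k−1) tuples, so N_k = 1 + N_{k-1}^2.
N_0 = 1
N_1 = 1 + 1^2 = 2
Terms of depth exactly 1: N_1 − N_0 = 2 − 1 = 1.

1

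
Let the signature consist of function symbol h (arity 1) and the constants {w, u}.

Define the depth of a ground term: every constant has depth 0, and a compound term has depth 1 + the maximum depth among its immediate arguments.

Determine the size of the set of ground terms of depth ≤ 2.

6

Count level by level. With function symbols h/1, the terms of depth ≤ k are the 2 constants together with each function applied to depth-≤(k−1) tuples, so N_k = 2 + N_{k-1}.
N_0 = 2
N_1 = 2 + 2 = 4
N_2 = 2 + 4 = 6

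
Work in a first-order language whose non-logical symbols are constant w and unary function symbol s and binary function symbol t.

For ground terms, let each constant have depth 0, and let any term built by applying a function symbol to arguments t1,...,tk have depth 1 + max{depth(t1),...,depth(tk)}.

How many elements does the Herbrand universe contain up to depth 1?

Count level by level. With function symbols s/1, t/2, the terms of depth ≤ k are the 1 constant together with each function applied to depth-≤(k−1) tuples, so N_k = 1 + N_{k-1} + N_{k-1}^2.
N_0 = 1
N_1 = 1 + 1 + 1^2 = 3
Explicitly: w, s(w), t(w, w).

3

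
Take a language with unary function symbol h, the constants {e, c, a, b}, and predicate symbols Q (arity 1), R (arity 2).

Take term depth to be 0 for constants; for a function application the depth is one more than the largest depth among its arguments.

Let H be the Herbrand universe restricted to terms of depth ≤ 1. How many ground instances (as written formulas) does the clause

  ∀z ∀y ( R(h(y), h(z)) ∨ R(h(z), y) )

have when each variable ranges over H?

64

Ground terms of depth ≤ 1:
  Count level by level. With function symbols h/1, the terms of depth ≤ k are the 4 constants together with each function applied to depth-≤(k−1) tuples, so N_k = 4 + N_{k-1}.
  N_0 = 4
  N_1 = 4 + 4 = 8
  Explicitly: e, c, a, b, h(e), h(c), h(a), h(b).
So there are 8 ground terms available for substitution.
The clause has 2 distinct variables (z, y), each appearing in the body. In the free term algebra distinct substitutions yield syntactically distinct ground instances.
Number of ground instances = 8^2 = 64.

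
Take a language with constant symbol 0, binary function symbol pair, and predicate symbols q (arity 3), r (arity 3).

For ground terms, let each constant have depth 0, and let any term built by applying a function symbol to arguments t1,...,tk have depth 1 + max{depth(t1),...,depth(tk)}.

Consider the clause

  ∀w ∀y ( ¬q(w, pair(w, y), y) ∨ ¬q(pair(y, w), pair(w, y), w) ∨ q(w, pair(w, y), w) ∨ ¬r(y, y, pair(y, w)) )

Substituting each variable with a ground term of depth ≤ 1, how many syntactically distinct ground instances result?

4

Ground terms of depth ≤ 1:
  If N_k denotes the number of depth-≤k ground terms, the 1 constant gives N_0 = 1, and each function symbol of arity r contributes N_{k-1}^r new terms at level k: N_k = 1 + N_{k-1}^2.
  N_0 = 1
  N_1 = 1 + 1^2 = 2
  Explicitly: 0, pair(0, 0).
So there are 2 ground terms available for substitution.
Each of w, y ranges independently over the available ground terms, and distinct assignments produce distinct instances.
Number of ground instances = 2^2 = 4.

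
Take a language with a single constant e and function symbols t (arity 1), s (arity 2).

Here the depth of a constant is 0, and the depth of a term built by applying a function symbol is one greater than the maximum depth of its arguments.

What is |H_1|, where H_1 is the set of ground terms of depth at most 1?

3

Let N_k count ground terms of depth at most k. Each non-constant term of depth ≤ k is some function symbol applied to depth-≤(k−1) arguments, giving N_k = 1 + N_{k-1} + N_{k-1}^2.
N_0 = 1
N_1 = 1 + 1 + 1^2 = 3
Explicitly: e, t(e), s(e, e).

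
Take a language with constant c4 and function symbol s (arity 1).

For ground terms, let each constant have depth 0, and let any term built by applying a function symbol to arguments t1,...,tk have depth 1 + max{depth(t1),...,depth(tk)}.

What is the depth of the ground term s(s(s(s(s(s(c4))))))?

6

depth(s(c4)) = 1 + depth(c4) = 1 + 0 = 1
depth(s(s(c4))) = 1 + depth(s(c4)) = 1 + 1 = 2
depth(s(s(s(c4)))) = 1 + depth(s(s(c4))) = 1 + 2 = 3
depth(s(s(s(s(c4))))) = 1 + depth(s(s(s(c4)))) = 1 + 3 = 4
depth(s(s(s(s(s(c4)))))) = 1 + depth(s(s(s(s(c4))))) = 1 + 4 = 5
depth(s(s(s(s(s(s(c4))))))) = 1 + depth(s(s(s(s(s(c4)))))) = 1 + 5 = 6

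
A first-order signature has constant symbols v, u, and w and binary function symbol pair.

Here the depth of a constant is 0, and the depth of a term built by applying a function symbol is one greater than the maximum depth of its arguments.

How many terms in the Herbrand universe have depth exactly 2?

135

Count level by level. With function symbols pair/2, the terms of depth ≤ k are the 3 constants together with each function applied to depth-≤(k−1) tuples, so N_k = 3 + N_{k-1}^2.
N_0 = 3
N_1 = 3 + 3^2 = 12
N_2 = 3 + 12^2 = 147
Terms of depth exactly 2: N_2 − N_1 = 147 − 12 = 135.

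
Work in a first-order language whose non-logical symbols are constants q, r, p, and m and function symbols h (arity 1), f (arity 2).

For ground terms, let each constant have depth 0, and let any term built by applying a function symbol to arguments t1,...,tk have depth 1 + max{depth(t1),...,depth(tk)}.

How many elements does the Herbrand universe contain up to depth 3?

Let N_k count ground terms of depth at most k. Each non-constant term of depth ≤ k is some function symbol applied to depth-≤(k−1) arguments, giving N_k = 4 + N_{k-1} + N_{k-1}^2.
N_0 = 4
N_1 = 4 + 4 + 4^2 = 24
N_2 = 4 + 24 + 24^2 = 604
N_3 = 4 + 604 + 604^2 = 365424

365424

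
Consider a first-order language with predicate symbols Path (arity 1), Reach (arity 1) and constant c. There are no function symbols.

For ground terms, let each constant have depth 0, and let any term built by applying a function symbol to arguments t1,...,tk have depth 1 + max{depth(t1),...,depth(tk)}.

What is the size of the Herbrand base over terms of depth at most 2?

2

First count ground terms of depth ≤ 2.
With no function symbols every ground term is a constant, so there is exactly 1 ground term at every depth bound.
N_0 = 1
N_1 = 1
N_2 = 1
Explicitly: c.
So |H| = 1.
For each predicate symbol, the number of ground atoms is |H| raised to its arity; summing:
  Path: 1;  Reach: 1
Total ground atoms: 1 + 1 = 2.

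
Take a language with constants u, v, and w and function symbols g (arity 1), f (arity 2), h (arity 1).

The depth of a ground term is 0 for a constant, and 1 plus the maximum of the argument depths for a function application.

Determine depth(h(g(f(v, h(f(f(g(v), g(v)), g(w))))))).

depth(g(v)) = 1 + depth(v) = 1 + 0 = 1
depth(f(g(v), g(v))) = 1 + max(1, 1) = 2
depth(g(w)) = 1 + depth(w) = 1 + 0 = 1
depth(f(f(g(v), g(v)), g(w))) = 1 + max(2, 1) = 3
depth(h(f(f(g(v), g(v)), g(w)))) = 1 + depth(f(f(g(v), g(v)), g(w))) = 1 + 3 = 4
depth(f(v, h(f(f(g(v), g(v)), g(w))))) = 1 + max(0, 4) = 5
depth(g(f(v, h(f(f(g(v), g(v)), g(w)))))) = 1 + depth(f(v, h(f(f(g(v), g(v)), g(w))))) = 1 + 5 = 6
depth(h(g(f(v, h(f(f(g(v), g(v)), g(w))))))) = 1 + depth(g(f(v, h(f(f(g(v), g(v)), g(w)))))) = 1 + 6 = 7

7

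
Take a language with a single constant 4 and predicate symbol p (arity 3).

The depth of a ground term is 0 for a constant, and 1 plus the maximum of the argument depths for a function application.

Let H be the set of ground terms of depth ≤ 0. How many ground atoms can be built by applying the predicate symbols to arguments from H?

1

First count ground terms of depth ≤ 0.
With no function symbols every ground term is a constant, so there is exactly 1 ground term at every depth bound.
N_0 = 1
Explicitly: 4.
So |H| = 1.
Each predicate of arity r yields |H|^r ground atoms (one per choice of an r-tuple from H):
  p: 1^3 = 1
Total ground atoms: 1.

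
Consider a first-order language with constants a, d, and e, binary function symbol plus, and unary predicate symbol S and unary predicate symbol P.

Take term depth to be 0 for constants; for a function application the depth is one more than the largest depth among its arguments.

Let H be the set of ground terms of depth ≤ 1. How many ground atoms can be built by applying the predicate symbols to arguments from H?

First count ground terms of depth ≤ 1.
Write N_k for the number of ground terms of depth ≤ k. A term of depth ≤ k is either a constant or a function symbol applied to arguments of depth ≤ k−1, so N_k = 3 + N_{k-1}^2.
N_0 = 3
N_1 = 3 + 3^2 = 12
Explicitly: a, d, e, plus(a, a), plus(a, d), plus(a, e), plus(d, a), plus(d, d), plus(d, e), plus(e, a), plus(e, d), plus(e, e).
So |H| = 12.
Ground atoms are formed by filling each argument slot of a predicate with a term from H, so an r-ary predicate gives |H|^r atoms:
  S: 12;  P: 12
Total ground atoms: 12 + 12 = 24.

24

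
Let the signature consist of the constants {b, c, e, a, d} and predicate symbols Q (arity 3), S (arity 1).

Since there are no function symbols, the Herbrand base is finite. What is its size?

130

With no function symbols, the Herbrand universe is just the 5 constants.
Ground atoms per predicate: Q: 5^3 = 125, S: 5.
Herbrand base size = 125 + 5 = 130.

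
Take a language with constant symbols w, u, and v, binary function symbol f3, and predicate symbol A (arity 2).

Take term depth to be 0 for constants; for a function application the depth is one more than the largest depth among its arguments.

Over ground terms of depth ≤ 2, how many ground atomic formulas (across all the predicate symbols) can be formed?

First count ground terms of depth ≤ 2.
If N_k denotes the number of depth-≤k ground terms, the 3 constants give N_0 = 3, and each function symbol of arity r contributes N_{k-1}^r new terms at level k: N_k = 3 + N_{k-1}^2.
N_0 = 3
N_1 = 3 + 3^2 = 12
N_2 = 3 + 12^2 = 147
So |H| = 147.
A ground atom is a predicate applied to a tuple of terms from H, so the count is the sum over predicates of |H|^arity:
  A: 147^2 = 21609
Total ground atoms: 21609.

21609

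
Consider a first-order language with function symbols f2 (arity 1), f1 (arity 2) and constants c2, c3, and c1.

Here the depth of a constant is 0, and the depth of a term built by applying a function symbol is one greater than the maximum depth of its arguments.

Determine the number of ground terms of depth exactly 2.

Count level by level. With function symbols f2/1, f1/2, the terms of depth ≤ k are the 3 constants together with each function applied to depth-≤(k−1) tuples, so N_k = 3 + N_{k-1} + N_{k-1}^2.
N_0 = 3
N_1 = 3 + 3 + 3^2 = 15
N_2 = 3 + 15 + 15^2 = 243
Terms of depth exactly 2: N_2 − N_1 = 243 − 15 = 228.

228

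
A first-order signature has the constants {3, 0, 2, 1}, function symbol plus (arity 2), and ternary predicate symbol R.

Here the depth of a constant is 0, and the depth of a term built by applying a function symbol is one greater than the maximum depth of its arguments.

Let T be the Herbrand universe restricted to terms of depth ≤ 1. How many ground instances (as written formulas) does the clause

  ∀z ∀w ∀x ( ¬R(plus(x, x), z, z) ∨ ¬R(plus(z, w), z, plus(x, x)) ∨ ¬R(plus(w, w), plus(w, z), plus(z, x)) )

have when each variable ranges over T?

Ground terms of depth ≤ 1:
  Count level by level. With function symbols plus/2, the terms of depth ≤ k are the 4 constants together with each function applied to depth-≤(k−1) tuples, so N_k = 4 + N_{k-1}^2.
  N_0 = 4
  N_1 = 4 + 4^2 = 20
So there are 20 ground terms available for substitution.
The body mentions every one of the 3 quantified variables; since ground terms form a free algebra, no two substitutions collapse to the same formula.
Number of ground instances = 20^3 = 8000.

8000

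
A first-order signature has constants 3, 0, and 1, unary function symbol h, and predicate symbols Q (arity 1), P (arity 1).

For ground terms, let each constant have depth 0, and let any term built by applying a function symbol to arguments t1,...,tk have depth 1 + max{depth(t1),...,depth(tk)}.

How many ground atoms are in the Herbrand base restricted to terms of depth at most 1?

First count ground terms of depth ≤ 1.
If N_k denotes the number of depth-≤k ground terms, the 3 constants give N_0 = 3, and each function symbol of arity r contributes N_{k-1}^r new terms at level k: N_k = 3 + N_{k-1}.
N_0 = 3
N_1 = 3 + 3 = 6
So |H| = 6.
For each predicate symbol, the number of ground atoms is |H| raised to its arity; summing:
  Q: 6;  P: 6
Total ground atoms: 6 + 6 = 12.

12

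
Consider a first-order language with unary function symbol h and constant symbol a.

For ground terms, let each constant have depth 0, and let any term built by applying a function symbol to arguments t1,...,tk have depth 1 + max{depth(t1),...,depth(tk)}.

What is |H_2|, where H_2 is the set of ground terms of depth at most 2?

Let N_k count ground terms of depth at most k. Each non-constant term of depth ≤ k is some function symbol applied to depth-≤(k−1) arguments, giving N_k = 1 + N_{k-1}.
N_0 = 1
N_1 = 1 + 1 = 2
N_2 = 1 + 2 = 3
Explicitly: a, h(a), h(h(a)).

3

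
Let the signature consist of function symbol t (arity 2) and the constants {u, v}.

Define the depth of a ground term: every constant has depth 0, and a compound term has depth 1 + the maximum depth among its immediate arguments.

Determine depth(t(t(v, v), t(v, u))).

depth(t(v, v)) = 1 + max(0, 0) = 1
depth(t(v, u)) = 1 + max(0, 0) = 1
depth(t(t(v, v), t(v, u))) = 1 + max(1, 1) = 2

2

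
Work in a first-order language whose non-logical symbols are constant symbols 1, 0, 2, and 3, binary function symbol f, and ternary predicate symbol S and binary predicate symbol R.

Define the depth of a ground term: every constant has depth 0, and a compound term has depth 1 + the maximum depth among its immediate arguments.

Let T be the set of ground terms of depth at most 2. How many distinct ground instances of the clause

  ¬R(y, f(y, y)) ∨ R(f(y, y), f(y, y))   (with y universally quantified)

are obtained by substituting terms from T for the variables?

Ground terms of depth ≤ 2:
  If N_k denotes the number of depth-≤k ground terms, the 4 constants give N_0 = 4, and each function symbol of arity r contributes N_{k-1}^r new terms at level k: N_k = 4 + N_{k-1}^2.
  N_0 = 4
  N_1 = 4 + 4^2 = 20
  N_2 = 4 + 20^2 = 404
So there are 404 ground terms available for substitution.
The body mentions the single quantified variable y; since ground terms form a free algebra, no two substitutions collapse to the same formula.
Number of ground instances = 404.

404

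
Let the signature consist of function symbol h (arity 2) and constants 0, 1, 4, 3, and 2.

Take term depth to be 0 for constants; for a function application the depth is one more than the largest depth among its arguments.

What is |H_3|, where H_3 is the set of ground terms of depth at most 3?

Let N_k = |{terms of depth ≤ k}|. Then N_0 = 5 and N_k = 5 + N_{k-1}^2 for k ≥ 1 (one summand per function symbol, arity giving the exponent).
N_0 = 5
N_1 = 5 + 5^2 = 30
N_2 = 5 + 30^2 = 905
N_3 = 5 + 905^2 = 819030

819030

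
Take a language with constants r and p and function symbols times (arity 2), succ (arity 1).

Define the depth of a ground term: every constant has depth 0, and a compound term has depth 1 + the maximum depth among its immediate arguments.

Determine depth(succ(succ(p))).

depth(succ(p)) = 1 + depth(p) = 1 + 0 = 1
depth(succ(succ(p))) = 1 + depth(succ(p)) = 1 + 1 = 2

2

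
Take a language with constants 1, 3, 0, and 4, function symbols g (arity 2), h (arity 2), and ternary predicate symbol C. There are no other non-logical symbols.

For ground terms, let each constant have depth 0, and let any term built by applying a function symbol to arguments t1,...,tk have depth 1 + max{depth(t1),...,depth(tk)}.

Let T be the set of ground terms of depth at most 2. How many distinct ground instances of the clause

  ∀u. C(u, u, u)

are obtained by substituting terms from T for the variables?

Ground terms of depth ≤ 2:
  Let N_k = |{terms of depth ≤ k}|. Then N_0 = 4 and N_k = 4 + N_{k-1}^2 + N_{k-1}^2 for k ≥ 1 (one summand per function symbol, arity giving the exponent).
  N_0 = 4
  N_1 = 4 + 4^2 + 4^2 = 36
  N_2 = 4 + 36^2 + 36^2 = 2596
So there are 2596 ground terms available for substitution.
There is 1 variable to instantiate (u),  occurring in at least one literal, so different choices give different ground instances.
Number of ground instances = 2596.

2596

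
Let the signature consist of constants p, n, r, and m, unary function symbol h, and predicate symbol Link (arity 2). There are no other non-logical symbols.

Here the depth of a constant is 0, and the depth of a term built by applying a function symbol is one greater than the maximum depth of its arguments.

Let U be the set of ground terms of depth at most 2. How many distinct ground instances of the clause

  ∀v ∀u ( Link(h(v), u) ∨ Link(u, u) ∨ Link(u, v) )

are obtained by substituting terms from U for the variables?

144

Ground terms of depth ≤ 2:
  If N_k denotes the number of depth-≤k ground terms, the 4 constants give N_0 = 4, and each function symbol of arity r contributes N_{k-1}^r new terms at level k: N_k = 4 + N_{k-1}.
  N_0 = 4
  N_1 = 4 + 4 = 8
  N_2 = 4 + 8 = 12
So there are 12 ground terms available for substitution.
The body mentions every one of the 2 quantified variables; since ground terms form a free algebra, no two substitutions collapse to the same formula.
Number of ground instances = 12^2 = 144.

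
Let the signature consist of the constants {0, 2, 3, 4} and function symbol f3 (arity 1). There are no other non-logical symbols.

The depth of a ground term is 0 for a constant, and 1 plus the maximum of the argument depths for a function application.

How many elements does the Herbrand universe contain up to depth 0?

4

If N_k denotes the number of depth-≤k ground terms, the 4 constants give N_0 = 4, and each function symbol of arity r contributes N_{k-1}^r new terms at level k: N_k = 4 + N_{k-1}.
N_0 = 4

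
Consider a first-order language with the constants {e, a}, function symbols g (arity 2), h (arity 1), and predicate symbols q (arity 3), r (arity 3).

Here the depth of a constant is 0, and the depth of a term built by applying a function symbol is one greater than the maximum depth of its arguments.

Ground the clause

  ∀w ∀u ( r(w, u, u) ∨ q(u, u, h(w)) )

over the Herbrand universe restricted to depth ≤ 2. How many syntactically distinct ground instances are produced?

5476

Ground terms of depth ≤ 2:
  Let N_k count ground terms of depth at most k. Each non-constant term of depth ≤ k is some function symbol applied to depth-≤(k−1) arguments, giving N_k = 2 + N_{k-1}^2 + N_{k-1}.
  N_0 = 2
  N_1 = 2 + 2^2 + 2 = 8
  N_2 = 2 + 8^2 + 8 = 74
So there are 74 ground terms available for substitution.
The body mentions every one of the 2 quantified variables; since ground terms form a free algebra, no two substitutions collapse to the same formula.
Number of ground instances = 74^2 = 5476.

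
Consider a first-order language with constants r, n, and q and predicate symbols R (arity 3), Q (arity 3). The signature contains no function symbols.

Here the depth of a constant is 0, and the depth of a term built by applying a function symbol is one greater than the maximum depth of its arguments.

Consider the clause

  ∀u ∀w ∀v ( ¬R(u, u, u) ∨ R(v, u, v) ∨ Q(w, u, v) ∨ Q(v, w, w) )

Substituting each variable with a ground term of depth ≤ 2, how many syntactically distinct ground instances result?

Ground terms of depth ≤ 2:
  With no function symbols every ground term is a constant, so there are exactly 3 ground terms at every depth bound.
  N_0 = 3
  N_1 = 3
  N_2 = 3
  Explicitly: r, n, q.
So there are 3 ground terms available for substitution.
Each of u, w, v ranges independently over the available ground terms, and distinct assignments produce distinct instances.
Number of ground instances = 3^3 = 27.

27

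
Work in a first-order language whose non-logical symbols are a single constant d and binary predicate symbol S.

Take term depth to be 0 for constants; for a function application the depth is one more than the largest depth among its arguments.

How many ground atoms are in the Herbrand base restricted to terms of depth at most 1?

First count ground terms of depth ≤ 1.
With no function symbols every ground term is a constant, so there is exactly 1 ground term at every depth bound.
N_0 = 1
N_1 = 1
So |H| = 1.
Each predicate of arity r yields |H|^r ground atoms (one per choice of an r-tuple from H):
  S: 1^2 = 1
Total ground atoms: 1.

1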